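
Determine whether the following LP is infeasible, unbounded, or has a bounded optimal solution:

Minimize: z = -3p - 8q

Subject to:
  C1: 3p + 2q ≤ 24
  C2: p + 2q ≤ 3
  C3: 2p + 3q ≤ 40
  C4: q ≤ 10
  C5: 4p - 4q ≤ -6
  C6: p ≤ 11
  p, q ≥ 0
The point (0, 1.5) satisfies every constraint, so the LP is feasible; the constraints give p ≤ 11 and q ≤ 10, which with p, q ≥ 0 keep the feasible region inside a bounded box. A feasible, bounded LP attains a finite optimum at a vertex.

Evaluating z = -3p - 8q at each vertex:
  (0, 1.5): z = -12

The LP has an optimal solution: (0, 1.5) with z = -12.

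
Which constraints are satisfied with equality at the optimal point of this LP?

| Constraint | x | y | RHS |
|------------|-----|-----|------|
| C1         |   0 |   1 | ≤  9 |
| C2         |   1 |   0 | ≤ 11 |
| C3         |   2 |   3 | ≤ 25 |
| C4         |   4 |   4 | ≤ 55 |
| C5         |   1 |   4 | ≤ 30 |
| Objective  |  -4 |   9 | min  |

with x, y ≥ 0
Optimal: x = 11, y = 0
Slack at optimum:
  C1: slack = 9
  C2: slack = 0 (binding)
  C3: slack = 3
  C4: slack = 11
  C5: slack = 19
  x ≥ 0: x = 11
  y ≥ 0: y = 0 (binding)
Binding constraints: C2, y ≥ 0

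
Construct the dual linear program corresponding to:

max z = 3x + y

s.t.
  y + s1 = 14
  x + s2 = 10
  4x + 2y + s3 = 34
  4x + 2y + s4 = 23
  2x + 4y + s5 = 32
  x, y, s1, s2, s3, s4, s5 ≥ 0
Minimize: z = 14y1 + 10y2 + 34y3 + 23y4 + 32y5

Subject to:
  C1: -y2 - 4y3 - 4y4 - 2y5 ≤ -3
  C2: -y1 - 2y3 - 2y4 - 4y5 ≤ -1
  y1, y2, y3, y4, y5 ≥ 0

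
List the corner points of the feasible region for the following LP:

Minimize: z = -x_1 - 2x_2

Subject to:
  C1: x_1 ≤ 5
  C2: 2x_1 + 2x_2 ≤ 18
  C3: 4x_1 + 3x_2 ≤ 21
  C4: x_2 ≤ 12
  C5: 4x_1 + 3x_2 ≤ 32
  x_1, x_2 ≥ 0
Each vertex is the intersection of two constraint boundaries that also satisfies all remaining constraints:
  x_1 = 0 and x_2 = 0 → (0, 0)
  x_1 = 5 and x_2 = 0 → (5, 0)
  x_1 = 5 and 4x_1 + 3x_2 = 21 → (5, 0.3333)
  4x_1 + 3x_2 = 21 and x_1 = 0 → (0, 7)

Vertices: (0, 0), (5, 0), (5, 0.3333), (0, 7)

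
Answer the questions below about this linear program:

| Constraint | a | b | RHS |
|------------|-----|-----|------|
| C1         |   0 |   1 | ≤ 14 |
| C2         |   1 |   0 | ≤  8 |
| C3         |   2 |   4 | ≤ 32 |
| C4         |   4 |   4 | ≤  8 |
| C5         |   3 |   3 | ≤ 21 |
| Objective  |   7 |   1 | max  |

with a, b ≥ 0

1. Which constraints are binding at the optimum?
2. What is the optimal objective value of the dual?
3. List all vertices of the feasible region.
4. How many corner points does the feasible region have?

1. C4, b ≥ 0
2. 14 (by strong duality, equal to the primal optimum)
3. (0, 0), (2, 0), (0, 2)
4. 3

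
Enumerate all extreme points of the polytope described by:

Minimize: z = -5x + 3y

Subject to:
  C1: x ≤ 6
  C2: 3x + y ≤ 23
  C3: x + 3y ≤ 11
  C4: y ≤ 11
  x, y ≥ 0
Each vertex is the intersection of two constraint boundaries that also satisfies all remaining constraints:
  x = 0 and y = 0 → (0, 0)
  x = 6 and y = 0 → (6, 0)
  x = 6 and x + 3y = 11 → (6, 1.667)
  x + 3y = 11 and x = 0 → (0, 3.667)

Vertices: (0, 0), (6, 0), (6, 1.667), (0, 3.667)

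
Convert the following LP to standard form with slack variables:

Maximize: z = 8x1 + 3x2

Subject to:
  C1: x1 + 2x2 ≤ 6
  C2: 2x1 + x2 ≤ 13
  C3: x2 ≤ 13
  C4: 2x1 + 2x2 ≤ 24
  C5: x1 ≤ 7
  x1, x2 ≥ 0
max z = 8x1 + 3x2

s.t.
  x1 + 2x2 + s1 = 6
  2x1 + x2 + s2 = 13
  x2 + s3 = 13
  2x1 + 2x2 + s4 = 24
  x1 + s5 = 7
  x1, x2, s1, s2, s3, s4, s5 ≥ 0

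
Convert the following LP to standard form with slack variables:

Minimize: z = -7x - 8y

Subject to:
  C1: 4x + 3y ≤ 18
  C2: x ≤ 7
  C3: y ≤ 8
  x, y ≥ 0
min z = -7x - 8y

s.t.
  4x + 3y + s1 = 18
  x + s2 = 7
  y + s3 = 8
  x, y, s1, s2, s3 ≥ 0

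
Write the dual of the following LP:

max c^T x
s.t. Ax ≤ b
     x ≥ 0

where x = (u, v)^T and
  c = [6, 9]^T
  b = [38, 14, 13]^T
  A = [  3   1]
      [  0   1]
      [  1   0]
Minimize: z = 38y1 + 14y2 + 13y3

Subject to:
  C1: -3y1 - y3 ≤ -6
  C2: -y1 - y2 ≤ -9
  y1, y2, y3 ≥ 0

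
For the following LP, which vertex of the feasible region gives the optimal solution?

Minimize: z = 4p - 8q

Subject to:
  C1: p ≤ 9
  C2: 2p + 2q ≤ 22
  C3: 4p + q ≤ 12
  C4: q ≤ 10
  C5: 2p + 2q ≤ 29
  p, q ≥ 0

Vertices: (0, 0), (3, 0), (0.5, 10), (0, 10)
(0, 10) with z = -80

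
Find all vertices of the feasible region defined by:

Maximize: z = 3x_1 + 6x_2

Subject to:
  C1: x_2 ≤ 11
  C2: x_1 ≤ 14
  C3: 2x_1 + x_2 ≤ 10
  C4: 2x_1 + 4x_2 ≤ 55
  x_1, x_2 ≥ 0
Each vertex is the intersection of two constraint boundaries that also satisfies all remaining constraints:
  x_1 = 0 and x_2 = 0 → (0, 0)
  2x_1 + x_2 = 10 and x_2 = 0 → (5, 0)
  2x_1 + x_2 = 10 and x_1 = 0 → (0, 10)

Vertices: (0, 0), (5, 0), (0, 10)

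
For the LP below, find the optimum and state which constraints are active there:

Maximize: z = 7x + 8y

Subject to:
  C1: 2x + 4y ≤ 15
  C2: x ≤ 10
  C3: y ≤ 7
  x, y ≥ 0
Optimal: x = 7.5, y = 0
Slack at optimum:
  C1: slack = 0 (binding)
  C2: slack = 2.5
  C3: slack = 7
  x ≥ 0: x = 7.5
  y ≥ 0: y = 0 (binding)
Binding constraints: C1, y ≥ 0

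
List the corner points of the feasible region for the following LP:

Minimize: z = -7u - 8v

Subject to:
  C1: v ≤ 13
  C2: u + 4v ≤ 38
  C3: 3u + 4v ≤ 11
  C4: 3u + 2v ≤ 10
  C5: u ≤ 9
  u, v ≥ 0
Each vertex is the intersection of two constraint boundaries that also satisfies all remaining constraints:
  u = 0 and v = 0 → (0, 0)
  3u + 2v = 10 and v = 0 → (3.333, 0)
  3u + 4v = 11 and 3u + 2v = 10 → (3, 0.5)
  3u + 4v = 11 and u = 0 → (0, 2.75)

Vertices: (0, 0), (3.333, 0), (3, 0.5), (0, 2.75)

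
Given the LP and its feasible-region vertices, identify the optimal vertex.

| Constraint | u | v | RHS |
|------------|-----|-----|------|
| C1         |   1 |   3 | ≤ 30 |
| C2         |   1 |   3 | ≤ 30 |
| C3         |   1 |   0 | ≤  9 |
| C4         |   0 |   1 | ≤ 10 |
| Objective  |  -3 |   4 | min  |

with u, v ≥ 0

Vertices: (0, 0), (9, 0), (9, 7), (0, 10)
(9, 0) with z = -27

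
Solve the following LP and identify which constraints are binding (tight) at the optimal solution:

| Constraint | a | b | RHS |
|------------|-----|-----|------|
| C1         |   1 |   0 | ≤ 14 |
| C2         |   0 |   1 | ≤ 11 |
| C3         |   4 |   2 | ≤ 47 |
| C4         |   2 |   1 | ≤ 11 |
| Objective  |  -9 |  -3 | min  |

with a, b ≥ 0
Optimal: a = 5.5, b = 0
Binding: C4, b ≥ 0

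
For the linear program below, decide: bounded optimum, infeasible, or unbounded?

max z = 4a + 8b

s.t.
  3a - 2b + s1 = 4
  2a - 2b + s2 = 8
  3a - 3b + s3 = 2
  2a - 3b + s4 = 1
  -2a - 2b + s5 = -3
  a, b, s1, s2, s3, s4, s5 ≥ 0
Feasible point: (0, 2) satisfies every constraint, so the LP is feasible.
Direction d = (0, 1): for each constraint row a, a·d ≤ 0 —
  (3)(0) + (-2)(1) = -2 ≤ 0
  (2)(0) + (-2)(1) = -2 ≤ 0
  (3)(0) + (-3)(1) = -3 ≤ 0
  (2)(0) + (-3)(1) = -3 ≤ 0
  (-2)(0) + (-2)(1) = -2 ≤ 0
and d ≥ 0, so (0, 2) + t·d stays feasible for every t ≥ 0. Along this ray z = 4a + 8b changes by 8 per unit t, so z → +∞.

Unbounded — the objective can increase without bound over the feasible region.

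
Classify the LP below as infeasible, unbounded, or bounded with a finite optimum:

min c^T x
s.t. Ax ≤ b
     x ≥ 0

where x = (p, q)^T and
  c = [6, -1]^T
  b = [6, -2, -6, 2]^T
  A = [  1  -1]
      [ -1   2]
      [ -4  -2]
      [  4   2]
One constraint requires 4p + 2q ≤ 2, while the constraint -4p - 2q ≤ -6 is equivalent to 4p + 2q ≥ 6. Together they would need 6 ≤ 4p + 2q ≤ 2, which is impossible since 6 > 2. No point satisfies all constraints.

Infeasible — the constraint set is empty.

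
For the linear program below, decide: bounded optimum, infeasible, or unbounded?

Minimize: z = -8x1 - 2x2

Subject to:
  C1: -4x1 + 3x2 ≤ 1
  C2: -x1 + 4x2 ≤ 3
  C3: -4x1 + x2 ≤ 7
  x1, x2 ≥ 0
Feasible point: (0, 0) satisfies every constraint, so the LP is feasible.
Direction d = (1, 0): for each constraint row a, a·d ≤ 0 —
  (-4)(1) + (3)(0) = -4 ≤ 0
  (-1)(1) + (4)(0) = -1 ≤ 0
  (-4)(1) + (1)(0) = -4 ≤ 0
and d ≥ 0, so (0, 0) + t·d stays feasible for every t ≥ 0. Along this ray z = -8x1 - 2x2 changes by -8 per unit t, so z → −∞.

The LP is unbounded; z can be made arbitrarily small.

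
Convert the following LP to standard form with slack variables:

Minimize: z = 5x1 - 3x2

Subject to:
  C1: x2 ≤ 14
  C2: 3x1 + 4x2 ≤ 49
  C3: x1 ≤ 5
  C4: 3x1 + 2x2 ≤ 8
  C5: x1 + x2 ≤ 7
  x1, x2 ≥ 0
min z = 5x1 - 3x2

s.t.
  x2 + s1 = 14
  3x1 + 4x2 + s2 = 49
  x1 + s3 = 5
  3x1 + 2x2 + s4 = 8
  x1 + x2 + s5 = 7
  x1, x2, s1, s2, s3, s4, s5 ≥ 0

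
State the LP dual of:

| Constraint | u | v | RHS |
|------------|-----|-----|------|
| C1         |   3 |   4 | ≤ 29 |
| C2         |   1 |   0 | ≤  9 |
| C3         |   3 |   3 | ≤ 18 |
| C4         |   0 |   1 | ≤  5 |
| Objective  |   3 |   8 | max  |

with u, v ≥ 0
Minimize: z = 29y1 + 9y2 + 18y3 + 5y4

Subject to:
  C1: -3y1 - y2 - 3y3 ≤ -3
  C2: -4y1 - 3y3 - y4 ≤ -8
  y1, y2, y3, y4 ≥ 0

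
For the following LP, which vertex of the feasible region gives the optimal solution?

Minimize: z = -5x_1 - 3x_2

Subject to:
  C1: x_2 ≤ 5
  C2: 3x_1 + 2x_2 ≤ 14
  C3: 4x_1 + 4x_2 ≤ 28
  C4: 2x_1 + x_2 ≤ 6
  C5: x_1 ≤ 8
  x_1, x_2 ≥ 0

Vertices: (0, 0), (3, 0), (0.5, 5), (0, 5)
(0.5, 5) with z = -17.5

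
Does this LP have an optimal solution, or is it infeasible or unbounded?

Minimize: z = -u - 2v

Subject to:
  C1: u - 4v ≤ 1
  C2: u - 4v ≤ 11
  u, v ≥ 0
Feasible point: (0, 0) satisfies every constraint, so the LP is feasible.
Direction d = (0, 1): for each constraint row a, a·d ≤ 0 —
  (1)(0) + (-4)(1) = -4 ≤ 0
  (1)(0) + (-4)(1) = -4 ≤ 0
and d ≥ 0, so (0, 0) + t·d stays feasible for every t ≥ 0. Along this ray z = -u - 2v changes by -2 per unit t, so z → −∞.

Unbounded — the objective can decrease without bound over the feasible region.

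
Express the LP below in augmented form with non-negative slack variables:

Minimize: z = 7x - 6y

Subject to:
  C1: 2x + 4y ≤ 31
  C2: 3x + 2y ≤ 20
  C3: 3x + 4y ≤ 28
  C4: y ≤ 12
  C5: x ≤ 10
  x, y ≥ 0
min z = 7x - 6y

s.t.
  2x + 4y + s1 = 31
  3x + 2y + s2 = 20
  3x + 4y + s3 = 28
  y + s4 = 12
  x + s5 = 10
  x, y, s1, s2, s3, s4, s5 ≥ 0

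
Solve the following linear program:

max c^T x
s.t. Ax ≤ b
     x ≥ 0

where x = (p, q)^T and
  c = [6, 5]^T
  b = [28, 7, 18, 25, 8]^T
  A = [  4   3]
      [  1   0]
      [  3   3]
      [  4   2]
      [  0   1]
Each vertex is the intersection of two constraint boundaries that also satisfies all remaining constraints:
  p = 0 and q = 0 → (0, 0)
  3p + 3q = 18 and q = 0 → (6, 0)
  3p + 3q = 18 and p = 0 → (0, 6)

Evaluating z = 6p + 5q at each vertex:
  (0, 0): z = 0
  (6, 0): z = 36
  (0, 6): z = 30

The maximum is at (6, 0) with z = 36.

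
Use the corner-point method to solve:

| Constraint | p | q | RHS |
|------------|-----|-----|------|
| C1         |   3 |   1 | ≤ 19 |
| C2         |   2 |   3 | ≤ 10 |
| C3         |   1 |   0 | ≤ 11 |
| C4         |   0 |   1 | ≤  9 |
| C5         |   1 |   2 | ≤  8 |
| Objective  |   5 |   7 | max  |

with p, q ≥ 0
Each vertex is the intersection of two constraint boundaries that also satisfies all remaining constraints:
  p = 0 and q = 0 → (0, 0)
  2p + 3q = 10 and q = 0 → (5, 0)
  2p + 3q = 10 and p = 0 → (0, 3.333)

Evaluating z = 5p + 7q at each vertex:
  (0, 0): z = 0
  (5, 0): z = 25
  (0, 3.333): z = 23.33

The maximum is at (5, 0) with z = 25.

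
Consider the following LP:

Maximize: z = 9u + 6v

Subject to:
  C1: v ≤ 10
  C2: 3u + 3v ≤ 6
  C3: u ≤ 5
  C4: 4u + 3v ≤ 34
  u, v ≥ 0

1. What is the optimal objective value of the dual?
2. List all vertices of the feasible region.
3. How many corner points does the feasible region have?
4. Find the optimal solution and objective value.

1. 18 (by strong duality, equal to the primal optimum)
2. (0, 0), (2, 0), (0, 2)
3. 3
4. u = 2, v = 0, z = 18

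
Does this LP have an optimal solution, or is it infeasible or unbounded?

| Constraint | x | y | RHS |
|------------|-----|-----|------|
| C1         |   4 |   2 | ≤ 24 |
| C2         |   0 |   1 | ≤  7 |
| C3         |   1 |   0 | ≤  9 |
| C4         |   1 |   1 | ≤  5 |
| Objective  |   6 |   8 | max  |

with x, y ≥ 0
The point (0, 5) satisfies every constraint, so the LP is feasible; the constraints give x ≤ 9 and y ≤ 7, which with x, y ≥ 0 keep the feasible region inside a bounded box. A feasible, bounded LP attains a finite optimum at a vertex.

Feasible with finite optimum z* = 40 at (0, 5).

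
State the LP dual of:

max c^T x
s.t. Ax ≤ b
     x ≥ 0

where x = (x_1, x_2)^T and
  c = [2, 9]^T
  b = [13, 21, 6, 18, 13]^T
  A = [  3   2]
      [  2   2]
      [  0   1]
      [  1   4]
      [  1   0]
Minimize: z = 13y1 + 21y2 + 6y3 + 18y4 + 13y5

Subject to:
  C1: -3y1 - 2y2 - y4 - y5 ≤ -2
  C2: -2y1 - 2y2 - y3 - 4y4 ≤ -9
  y1, y2, y3, y4, y5 ≥ 0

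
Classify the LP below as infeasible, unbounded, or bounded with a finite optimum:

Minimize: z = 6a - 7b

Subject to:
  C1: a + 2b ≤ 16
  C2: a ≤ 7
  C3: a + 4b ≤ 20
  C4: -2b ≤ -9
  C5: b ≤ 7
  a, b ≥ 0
The point (0, 5) satisfies every constraint, so the LP is feasible; the constraints give a ≤ 7 and b ≤ 7, which with a, b ≥ 0 keep the feasible region inside a bounded box. A feasible, bounded LP attains a finite optimum at a vertex.

Evaluating z = 6a - 7b at each vertex:
  (0, 4.5): z = -31.5
  (2, 4.5): z = -19.5
  (0, 5): z = -35

Bounded optimum: z* = -35 at (0, 5).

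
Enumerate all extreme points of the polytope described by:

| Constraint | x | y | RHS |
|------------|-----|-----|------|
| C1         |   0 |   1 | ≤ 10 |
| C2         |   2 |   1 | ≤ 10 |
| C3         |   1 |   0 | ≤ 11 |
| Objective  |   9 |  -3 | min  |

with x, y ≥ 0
Each vertex is the intersection of two constraint boundaries that also satisfies all remaining constraints:
  x = 0 and y = 0 → (0, 0)
  2x + y = 10 and y = 0 → (5, 0)
  y = 10 and 2x + y = 10 → (0, 10)

Vertices: (0, 0), (5, 0), (0, 10)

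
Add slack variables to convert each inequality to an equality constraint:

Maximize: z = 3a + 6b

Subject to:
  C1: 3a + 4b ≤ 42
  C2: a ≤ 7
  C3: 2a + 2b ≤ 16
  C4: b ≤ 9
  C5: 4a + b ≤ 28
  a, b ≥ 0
max z = 3a + 6b

s.t.
  3a + 4b + s1 = 42
  a + s2 = 7
  2a + 2b + s3 = 16
  b + s4 = 9
  4a + b + s5 = 28
  a, b, s1, s2, s3, s4, s5 ≥ 0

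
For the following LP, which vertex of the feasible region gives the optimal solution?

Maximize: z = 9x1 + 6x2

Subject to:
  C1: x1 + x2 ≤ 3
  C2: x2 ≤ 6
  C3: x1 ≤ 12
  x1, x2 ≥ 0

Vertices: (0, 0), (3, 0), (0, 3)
Evaluating z = 9x1 + 6x2 at each vertex:
  (0, 0): z = 0
  (3, 0): z = 27
  (0, 3): z = 18

The largest value is z = 27, attained at (3, 0).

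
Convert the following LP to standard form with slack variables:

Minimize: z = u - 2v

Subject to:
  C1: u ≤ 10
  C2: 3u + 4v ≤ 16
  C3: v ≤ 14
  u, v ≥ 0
min z = u - 2v

s.t.
  u + s1 = 10
  3u + 4v + s2 = 16
  v + s3 = 14
  u, v, s1, s2, s3 ≥ 0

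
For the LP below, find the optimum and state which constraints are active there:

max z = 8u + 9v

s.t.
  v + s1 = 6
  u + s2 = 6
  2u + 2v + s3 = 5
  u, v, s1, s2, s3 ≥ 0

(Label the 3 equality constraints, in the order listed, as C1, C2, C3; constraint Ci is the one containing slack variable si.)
Optimal: u = 0, v = 2.5
Binding: C3, u ≥ 0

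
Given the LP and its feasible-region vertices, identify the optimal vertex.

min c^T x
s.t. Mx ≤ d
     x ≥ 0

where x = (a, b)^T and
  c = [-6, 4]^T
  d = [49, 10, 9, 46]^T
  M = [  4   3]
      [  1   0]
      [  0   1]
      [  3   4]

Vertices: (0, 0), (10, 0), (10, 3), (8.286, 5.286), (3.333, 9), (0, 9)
Evaluating z = -6a + 4b at each vertex:
  (0, 0): z = 0
  (10, 0): z = -60
  (10, 3): z = -48
  (8.286, 5.286): z = -28.57
  (3.333, 9): z = 16
  (0, 9): z = 36

The smallest value is z = -60, attained at (10, 0).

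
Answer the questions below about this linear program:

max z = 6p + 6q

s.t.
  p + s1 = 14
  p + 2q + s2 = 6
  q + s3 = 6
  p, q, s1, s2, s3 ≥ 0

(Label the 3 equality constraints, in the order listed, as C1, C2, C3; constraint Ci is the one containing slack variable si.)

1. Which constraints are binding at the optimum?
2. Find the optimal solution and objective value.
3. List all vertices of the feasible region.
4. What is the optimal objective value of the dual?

1. C2, q ≥ 0
2. p = 6, q = 0, z = 36
3. (0, 0), (6, 0), (0, 3)
4. 36 (by strong duality, equal to the primal optimum)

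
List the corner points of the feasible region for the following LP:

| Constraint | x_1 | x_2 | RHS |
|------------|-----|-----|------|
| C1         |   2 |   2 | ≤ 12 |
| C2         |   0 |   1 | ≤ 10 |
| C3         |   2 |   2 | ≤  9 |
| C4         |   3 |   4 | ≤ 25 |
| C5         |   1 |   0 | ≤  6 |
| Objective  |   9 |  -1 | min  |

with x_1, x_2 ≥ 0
Each vertex is the intersection of two constraint boundaries that also satisfies all remaining constraints:
  x_1 = 0 and x_2 = 0 → (0, 0)
  2x_1 + 2x_2 = 9 and x_2 = 0 → (4.5, 0)
  2x_1 + 2x_2 = 9 and x_1 = 0 → (0, 4.5)

Vertices: (0, 0), (4.5, 0), (0, 4.5)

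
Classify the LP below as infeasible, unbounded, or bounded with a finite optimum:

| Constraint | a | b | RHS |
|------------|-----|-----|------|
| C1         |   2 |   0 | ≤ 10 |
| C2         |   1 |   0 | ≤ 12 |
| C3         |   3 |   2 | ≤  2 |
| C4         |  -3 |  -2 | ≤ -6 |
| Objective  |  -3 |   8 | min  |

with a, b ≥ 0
C3 requires 3a + 2b ≤ 2, while C4 (-3a - 2b ≤ -6) is equivalent to 3a + 2b ≥ 6. Together they would need 6 ≤ 3a + 2b ≤ 2, which is impossible since 6 > 2. No point satisfies all constraints.

Infeasible — the constraint set is empty.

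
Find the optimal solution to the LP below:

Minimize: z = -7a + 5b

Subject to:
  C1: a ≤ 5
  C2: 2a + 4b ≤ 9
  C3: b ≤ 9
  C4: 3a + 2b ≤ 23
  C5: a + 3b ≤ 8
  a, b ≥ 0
a = 4.5, b = 0, z = -31.5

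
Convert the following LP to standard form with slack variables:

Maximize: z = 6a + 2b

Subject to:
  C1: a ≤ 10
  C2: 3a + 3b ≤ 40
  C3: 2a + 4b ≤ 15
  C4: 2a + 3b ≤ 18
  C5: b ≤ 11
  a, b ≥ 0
max z = 6a + 2b

s.t.
  a + s1 = 10
  3a + 3b + s2 = 40
  2a + 4b + s3 = 15
  2a + 3b + s4 = 18
  b + s5 = 11
  a, b, s1, s2, s3, s4, s5 ≥ 0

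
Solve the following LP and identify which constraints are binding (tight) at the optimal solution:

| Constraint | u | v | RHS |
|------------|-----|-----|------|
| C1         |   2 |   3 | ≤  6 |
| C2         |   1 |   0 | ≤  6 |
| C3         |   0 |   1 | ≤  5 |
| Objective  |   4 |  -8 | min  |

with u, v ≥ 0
Optimal: u = 0, v = 2
Slack at optimum:
  C1: slack = 0 (binding)
  C2: slack = 6
  C3: slack = 3
  u ≥ 0: u = 0 (binding)
  v ≥ 0: v = 2
Binding constraints: C1, u ≥ 0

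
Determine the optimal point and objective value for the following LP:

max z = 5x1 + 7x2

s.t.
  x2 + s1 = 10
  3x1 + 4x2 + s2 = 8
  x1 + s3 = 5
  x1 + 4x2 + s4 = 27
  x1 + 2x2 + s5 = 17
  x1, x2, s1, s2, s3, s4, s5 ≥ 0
Each vertex is the intersection of two constraint boundaries that also satisfies all remaining constraints:
  x1 = 0 and x2 = 0 → (0, 0)
  3x1 + 4x2 = 8 and x2 = 0 → (2.667, 0)
  3x1 + 4x2 = 8 and x1 = 0 → (0, 2)

Evaluating z = 5x1 + 7x2 at each vertex:
  (0, 0): z = 0
  (2.667, 0): z = 13.33
  (0, 2): z = 14

The maximum is at (0, 2) with z = 14.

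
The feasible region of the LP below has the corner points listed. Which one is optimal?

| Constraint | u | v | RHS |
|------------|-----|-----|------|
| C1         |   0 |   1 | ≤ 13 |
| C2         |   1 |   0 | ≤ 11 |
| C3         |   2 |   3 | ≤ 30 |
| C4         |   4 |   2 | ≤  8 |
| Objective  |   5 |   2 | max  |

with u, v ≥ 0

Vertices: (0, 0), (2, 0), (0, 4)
Evaluating z = 5u + 2v at each vertex:
  (0, 0): z = 0
  (2, 0): z = 10
  (0, 4): z = 8

The largest value is z = 10, attained at (2, 0).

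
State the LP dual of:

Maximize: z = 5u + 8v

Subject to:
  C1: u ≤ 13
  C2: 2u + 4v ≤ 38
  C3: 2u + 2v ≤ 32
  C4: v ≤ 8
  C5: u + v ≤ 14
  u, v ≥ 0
Minimize: z = 13y1 + 38y2 + 32y3 + 8y4 + 14y5

Subject to:
  C1: -y1 - 2y2 - 2y3 - y5 ≤ -5
  C2: -4y2 - 2y3 - y4 - y5 ≤ -8
  y1, y2, y3, y4, y5 ≥ 0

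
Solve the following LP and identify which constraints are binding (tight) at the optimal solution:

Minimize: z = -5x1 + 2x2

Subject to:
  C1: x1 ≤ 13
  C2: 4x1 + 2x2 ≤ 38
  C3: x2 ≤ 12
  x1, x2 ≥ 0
Optimal: x1 = 9.5, x2 = 0
Slack at optimum:
  C1: slack = 3.5
  C2: slack = 0 (binding)
  C3: slack = 12
  x1 ≥ 0: x1 = 9.5
  x2 ≥ 0: x2 = 0 (binding)
Binding constraints: C2, x2 ≥ 0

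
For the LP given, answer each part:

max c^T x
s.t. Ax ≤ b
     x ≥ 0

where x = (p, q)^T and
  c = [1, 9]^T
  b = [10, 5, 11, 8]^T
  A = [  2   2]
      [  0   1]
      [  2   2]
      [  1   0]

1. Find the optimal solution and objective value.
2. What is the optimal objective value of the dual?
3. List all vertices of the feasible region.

1. p = 0, q = 5, z = 45
2. 45 (by strong duality, equal to the primal optimum)
3. (0, 0), (5, 0), (0, 5)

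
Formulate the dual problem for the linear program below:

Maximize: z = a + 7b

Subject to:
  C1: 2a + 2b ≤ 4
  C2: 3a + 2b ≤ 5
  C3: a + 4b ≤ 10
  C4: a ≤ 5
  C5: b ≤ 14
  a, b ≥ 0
Minimize: z = 4y1 + 5y2 + 10y3 + 5y4 + 14y5

Subject to:
  C1: -2y1 - 3y2 - y3 - y4 ≤ -1
  C2: -2y1 - 2y2 - 4y3 - y5 ≤ -7
  y1, y2, y3, y4, y5 ≥ 0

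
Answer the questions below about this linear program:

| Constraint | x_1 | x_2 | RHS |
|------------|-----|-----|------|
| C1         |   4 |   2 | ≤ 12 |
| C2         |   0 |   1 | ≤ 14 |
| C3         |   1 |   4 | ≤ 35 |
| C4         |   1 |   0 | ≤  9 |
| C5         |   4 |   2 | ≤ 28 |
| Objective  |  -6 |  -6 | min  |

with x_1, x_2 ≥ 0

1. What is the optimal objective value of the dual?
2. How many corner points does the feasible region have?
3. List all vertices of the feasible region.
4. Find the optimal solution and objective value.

1. -36 (by strong duality, equal to the primal optimum)
2. 3
3. (0, 0), (3, 0), (0, 6)
4. x_1 = 0, x_2 = 6, z = -36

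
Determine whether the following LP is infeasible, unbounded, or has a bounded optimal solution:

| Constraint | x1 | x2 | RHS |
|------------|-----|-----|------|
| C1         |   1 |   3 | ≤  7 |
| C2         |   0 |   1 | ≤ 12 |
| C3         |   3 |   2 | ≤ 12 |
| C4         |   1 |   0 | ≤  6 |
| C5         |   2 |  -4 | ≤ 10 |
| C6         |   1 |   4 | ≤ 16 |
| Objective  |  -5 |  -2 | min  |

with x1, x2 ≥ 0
The point (4, 0) satisfies every constraint, so the LP is feasible; the constraints give x1 ≤ 6 and x2 ≤ 12, which with x1, x2 ≥ 0 keep the feasible region inside a bounded box. A feasible, bounded LP attains a finite optimum at a vertex.

Evaluating z = -5x1 - 2x2 at each vertex:
  (0, 0): z = 0
  (4, 0): z = -20
  (3.143, 1.286): z = -18.29
  (0, 2.333): z = -4.667

Feasible with finite optimum z* = -20 at (4, 0).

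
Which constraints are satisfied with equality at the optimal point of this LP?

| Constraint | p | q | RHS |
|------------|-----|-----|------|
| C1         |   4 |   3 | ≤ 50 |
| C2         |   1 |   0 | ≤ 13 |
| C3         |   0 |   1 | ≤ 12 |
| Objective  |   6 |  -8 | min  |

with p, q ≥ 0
Optimal: p = 0, q = 12
Slack at optimum:
  C1: slack = 14
  C2: slack = 13
  C3: slack = 0 (binding)
  p ≥ 0: p = 0 (binding)
  q ≥ 0: q = 12
Binding constraints: C3, p ≥ 0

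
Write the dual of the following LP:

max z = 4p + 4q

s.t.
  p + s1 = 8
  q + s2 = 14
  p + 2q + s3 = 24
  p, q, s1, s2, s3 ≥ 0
Minimize: z = 8y1 + 14y2 + 24y3

Subject to:
  C1: -y1 - y3 ≤ -4
  C2: -y2 - 2y3 ≤ -4
  y1, y2, y3 ≥ 0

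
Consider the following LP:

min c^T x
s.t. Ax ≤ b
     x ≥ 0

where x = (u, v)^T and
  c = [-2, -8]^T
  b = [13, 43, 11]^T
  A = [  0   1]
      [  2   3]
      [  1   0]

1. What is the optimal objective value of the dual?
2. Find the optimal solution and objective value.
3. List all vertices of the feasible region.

1. -108 (by strong duality, equal to the primal optimum)
2. u = 2, v = 13, z = -108
3. (0, 0), (11, 0), (11, 7), (2, 13), (0, 13)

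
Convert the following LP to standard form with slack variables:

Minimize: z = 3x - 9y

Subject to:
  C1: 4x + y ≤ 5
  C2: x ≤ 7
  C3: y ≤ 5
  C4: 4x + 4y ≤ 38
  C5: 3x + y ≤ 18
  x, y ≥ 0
min z = 3x - 9y

s.t.
  4x + y + s1 = 5
  x + s2 = 7
  y + s3 = 5
  4x + 4y + s4 = 38
  3x + y + s5 = 18
  x, y, s1, s2, s3, s4, s5 ≥ 0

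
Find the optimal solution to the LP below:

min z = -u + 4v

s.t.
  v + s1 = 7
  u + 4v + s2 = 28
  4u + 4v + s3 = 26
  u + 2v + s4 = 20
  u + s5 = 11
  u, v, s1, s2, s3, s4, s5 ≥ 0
Each vertex is the intersection of two constraint boundaries that also satisfies all remaining constraints:
  u = 0 and v = 0 → (0, 0)
  4u + 4v = 26 and v = 0 → (6.5, 0)
  4u + 4v = 26 and u = 0 → (0, 6.5)

Evaluating z = -u + 4v at each vertex:
  (0, 0): z = 0
  (6.5, 0): z = -6.5
  (0, 6.5): z = 26

The minimum is at (6.5, 0) with z = -6.5.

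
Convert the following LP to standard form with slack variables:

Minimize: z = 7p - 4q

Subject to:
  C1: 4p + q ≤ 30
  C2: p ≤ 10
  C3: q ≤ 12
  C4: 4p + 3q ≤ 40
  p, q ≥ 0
min z = 7p - 4q

s.t.
  4p + q + s1 = 30
  p + s2 = 10
  q + s3 = 12
  4p + 3q + s4 = 40
  p, q, s1, s2, s3, s4 ≥ 0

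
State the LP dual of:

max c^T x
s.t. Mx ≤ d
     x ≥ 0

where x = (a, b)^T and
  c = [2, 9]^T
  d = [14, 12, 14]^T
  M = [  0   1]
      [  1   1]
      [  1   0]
Minimize: z = 14y1 + 12y2 + 14y3

Subject to:
  C1: -y2 - y3 ≤ -2
  C2: -y1 - y2 ≤ -9
  y1, y2, y3 ≥ 0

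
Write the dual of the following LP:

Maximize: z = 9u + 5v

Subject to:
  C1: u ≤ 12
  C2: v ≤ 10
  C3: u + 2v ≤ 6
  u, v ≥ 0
Minimize: z = 12y1 + 10y2 + 6y3

Subject to:
  C1: -y1 - y3 ≤ -9
  C2: -y2 - 2y3 ≤ -5
  y1, y2, y3 ≥ 0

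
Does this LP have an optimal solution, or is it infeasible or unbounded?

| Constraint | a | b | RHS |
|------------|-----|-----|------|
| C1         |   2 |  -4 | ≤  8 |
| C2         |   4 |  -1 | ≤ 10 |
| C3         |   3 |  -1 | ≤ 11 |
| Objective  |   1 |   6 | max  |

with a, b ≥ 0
Feasible point: (0, 0) satisfies every constraint, so the LP is feasible.
Direction d = (0, 1): for each constraint row a, a·d ≤ 0 —
  (2)(0) + (-4)(1) = -4 ≤ 0
  (4)(0) + (-1)(1) = -1 ≤ 0
  (3)(0) + (-1)(1) = -1 ≤ 0
and d ≥ 0, so (0, 0) + t·d stays feasible for every t ≥ 0. Along this ray z = a + 6b changes by 6 per unit t, so z → +∞.

Unbounded — the objective can increase without bound over the feasible region.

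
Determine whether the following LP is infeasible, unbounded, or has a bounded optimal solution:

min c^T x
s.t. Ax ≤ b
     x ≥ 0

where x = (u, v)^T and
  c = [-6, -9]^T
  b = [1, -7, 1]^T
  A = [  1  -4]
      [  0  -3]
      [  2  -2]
Feasible point: (0, 3) satisfies every constraint, so the LP is feasible.
Direction d = (0, 1): for each constraint row a, a·d ≤ 0 —
  (1)(0) + (-4)(1) = -4 ≤ 0
  (0)(0) + (-3)(1) = -3 ≤ 0
  (2)(0) + (-2)(1) = -2 ≤ 0
and d ≥ 0, so (0, 3) + t·d stays feasible for every t ≥ 0. Along this ray z = -6u - 9v changes by -9 per unit t, so z → −∞.

Unbounded: there is a feasible ray along which z → −∞.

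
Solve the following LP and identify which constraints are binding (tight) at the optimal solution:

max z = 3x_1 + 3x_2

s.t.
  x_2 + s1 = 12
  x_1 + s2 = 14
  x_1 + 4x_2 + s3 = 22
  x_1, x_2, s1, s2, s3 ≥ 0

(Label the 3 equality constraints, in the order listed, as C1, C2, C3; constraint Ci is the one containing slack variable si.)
Optimal: x_1 = 14, x_2 = 2
Slack at optimum:
  C1: slack = 10
  C2: slack = 0 (binding)
  C3: slack = 0 (binding)
  x_1 ≥ 0: x_1 = 14
  x_2 ≥ 0: x_2 = 2
Binding constraints: C2, C3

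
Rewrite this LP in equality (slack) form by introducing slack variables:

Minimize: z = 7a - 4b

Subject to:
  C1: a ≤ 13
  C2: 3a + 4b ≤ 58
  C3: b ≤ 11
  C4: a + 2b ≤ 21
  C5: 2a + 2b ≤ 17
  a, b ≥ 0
min z = 7a - 4b

s.t.
  a + s1 = 13
  3a + 4b + s2 = 58
  b + s3 = 11
  a + 2b + s4 = 21
  2a + 2b + s5 = 17
  a, b, s1, s2, s3, s4, s5 ≥ 0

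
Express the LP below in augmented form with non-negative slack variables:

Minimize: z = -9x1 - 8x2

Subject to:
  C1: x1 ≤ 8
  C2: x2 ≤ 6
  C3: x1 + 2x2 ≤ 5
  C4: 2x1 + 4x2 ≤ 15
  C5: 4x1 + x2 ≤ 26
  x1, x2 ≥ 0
min z = -9x1 - 8x2

s.t.
  x1 + s1 = 8
  x2 + s2 = 6
  x1 + 2x2 + s3 = 5
  2x1 + 4x2 + s4 = 15
  4x1 + x2 + s5 = 26
  x1, x2, s1, s2, s3, s4, s5 ≥ 0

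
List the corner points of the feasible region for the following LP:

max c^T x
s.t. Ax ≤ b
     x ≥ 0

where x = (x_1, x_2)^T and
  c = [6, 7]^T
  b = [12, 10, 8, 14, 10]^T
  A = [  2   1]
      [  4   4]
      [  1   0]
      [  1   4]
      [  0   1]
Each vertex is the intersection of two constraint boundaries that also satisfies all remaining constraints:
  x_1 = 0 and x_2 = 0 → (0, 0)
  4x_1 + 4x_2 = 10 and x_2 = 0 → (2.5, 0)
  4x_1 + 4x_2 = 10 and x_1 = 0 → (0, 2.5)

Vertices: (0, 0), (2.5, 0), (0, 2.5)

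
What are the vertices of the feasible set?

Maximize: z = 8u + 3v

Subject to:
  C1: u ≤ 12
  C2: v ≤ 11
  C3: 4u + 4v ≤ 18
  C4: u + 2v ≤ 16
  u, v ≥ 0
Each vertex is the intersection of two constraint boundaries that also satisfies all remaining constraints:
  u = 0 and v = 0 → (0, 0)
  4u + 4v = 18 and v = 0 → (4.5, 0)
  4u + 4v = 18 and u = 0 → (0, 4.5)

Vertices: (0, 0), (4.5, 0), (0, 4.5)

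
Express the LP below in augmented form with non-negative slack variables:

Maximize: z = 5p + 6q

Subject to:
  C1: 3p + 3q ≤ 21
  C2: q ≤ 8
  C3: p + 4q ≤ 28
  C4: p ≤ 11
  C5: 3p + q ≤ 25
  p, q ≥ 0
max z = 5p + 6q

s.t.
  3p + 3q + s1 = 21
  q + s2 = 8
  p + 4q + s3 = 28
  p + s4 = 11
  3p + q + s5 = 25
  p, q, s1, s2, s3, s4, s5 ≥ 0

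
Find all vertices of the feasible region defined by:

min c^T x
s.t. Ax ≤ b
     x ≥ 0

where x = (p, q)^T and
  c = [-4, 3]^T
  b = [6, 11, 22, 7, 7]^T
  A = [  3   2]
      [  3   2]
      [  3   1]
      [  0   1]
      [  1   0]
Each vertex is the intersection of two constraint boundaries that also satisfies all remaining constraints:
  p = 0 and q = 0 → (0, 0)
  3p + 2q = 6 and q = 0 → (2, 0)
  3p + 2q = 6 and p = 0 → (0, 3)

Vertices: (0, 0), (2, 0), (0, 3)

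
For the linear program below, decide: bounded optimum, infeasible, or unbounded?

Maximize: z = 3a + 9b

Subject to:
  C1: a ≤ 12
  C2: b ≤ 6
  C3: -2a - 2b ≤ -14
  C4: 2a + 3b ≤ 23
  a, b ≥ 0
The point (2.5, 6) satisfies every constraint, so the LP is feasible; the constraints give a ≤ 12 and b ≤ 6, which with a, b ≥ 0 keep the feasible region inside a bounded box. A feasible, bounded LP attains a finite optimum at a vertex.

Bounded optimum: z* = 61.5 at (2.5, 6).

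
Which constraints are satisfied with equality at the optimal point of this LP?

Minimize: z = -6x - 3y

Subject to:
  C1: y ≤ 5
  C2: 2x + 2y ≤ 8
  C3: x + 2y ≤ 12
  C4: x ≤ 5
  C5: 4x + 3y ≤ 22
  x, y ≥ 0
Optimal: x = 4, y = 0
Slack at optimum:
  C1: slack = 5
  C2: slack = 0 (binding)
  C3: slack = 8
  C4: slack = 1
  C5: slack = 6
  x ≥ 0: x = 4
  y ≥ 0: y = 0 (binding)
Binding constraints: C2, y ≥ 0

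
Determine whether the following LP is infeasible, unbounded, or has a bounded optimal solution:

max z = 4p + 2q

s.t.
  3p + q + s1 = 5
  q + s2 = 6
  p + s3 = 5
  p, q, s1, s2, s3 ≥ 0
The point (0, 5) satisfies every constraint, so the LP is feasible; the constraints give p ≤ 5 and q ≤ 6, which with p, q ≥ 0 keep the feasible region inside a bounded box. A feasible, bounded LP attains a finite optimum at a vertex.

Evaluating z = 4p + 2q at each vertex:
  (0, 0): z = 0
  (1.667, 0): z = 6.667
  (0, 5): z = 10

Feasible with finite optimum z* = 10 at (0, 5).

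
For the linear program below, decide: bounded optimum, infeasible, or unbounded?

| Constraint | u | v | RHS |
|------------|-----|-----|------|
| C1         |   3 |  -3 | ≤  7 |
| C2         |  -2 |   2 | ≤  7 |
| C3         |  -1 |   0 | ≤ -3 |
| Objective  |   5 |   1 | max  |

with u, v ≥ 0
Feasible point: (3, 1) satisfies every constraint, so the LP is feasible.
Direction d = (1, 1): for each constraint row a, a·d ≤ 0 —
  (3)(1) + (-3)(1) = 0 ≤ 0
  (-2)(1) + (2)(1) = 0 ≤ 0
  (-1)(1) + (0)(1) = -1 ≤ 0
and d ≥ 0, so (3, 1) + t·d stays feasible for every t ≥ 0. Along this ray z = 5u + v changes by 6 per unit t, so z → +∞.

Unbounded — the objective can increase without bound over the feasible region.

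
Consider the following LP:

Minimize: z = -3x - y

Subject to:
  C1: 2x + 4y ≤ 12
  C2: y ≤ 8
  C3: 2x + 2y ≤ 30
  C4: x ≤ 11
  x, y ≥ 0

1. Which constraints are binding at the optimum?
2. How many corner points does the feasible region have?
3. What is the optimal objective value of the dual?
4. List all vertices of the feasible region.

1. C1, y ≥ 0
2. 3
3. -18 (by strong duality, equal to the primal optimum)
4. (0, 0), (6, 0), (0, 3)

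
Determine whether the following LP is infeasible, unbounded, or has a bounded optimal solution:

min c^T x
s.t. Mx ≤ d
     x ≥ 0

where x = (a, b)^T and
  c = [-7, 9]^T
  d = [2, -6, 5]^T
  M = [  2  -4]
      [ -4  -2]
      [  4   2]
One constraint requires 4a + 2b ≤ 5, while the constraint -4a - 2b ≤ -6 is equivalent to 4a + 2b ≥ 6. Together they would need 6 ≤ 4a + 2b ≤ 5, which is impossible since 6 > 5. No point satisfies all constraints.

The feasible region is empty; the LP is infeasible.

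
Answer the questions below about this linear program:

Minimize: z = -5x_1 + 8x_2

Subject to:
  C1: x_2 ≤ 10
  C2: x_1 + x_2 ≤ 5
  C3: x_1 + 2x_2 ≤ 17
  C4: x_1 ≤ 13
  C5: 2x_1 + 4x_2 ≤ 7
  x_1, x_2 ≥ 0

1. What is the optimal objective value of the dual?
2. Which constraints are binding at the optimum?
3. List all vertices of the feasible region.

1. -17.5 (by strong duality, equal to the primal optimum)
2. C5, x_2 ≥ 0
3. (0, 0), (3.5, 0), (0, 1.75)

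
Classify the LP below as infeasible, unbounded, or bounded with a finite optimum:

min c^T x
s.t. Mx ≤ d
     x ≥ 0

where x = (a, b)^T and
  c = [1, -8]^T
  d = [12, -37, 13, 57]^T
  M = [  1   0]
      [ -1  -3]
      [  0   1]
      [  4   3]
The point (0, 13) satisfies every constraint, so the LP is feasible; the constraints give a ≤ 12 and b ≤ 13, which with a, b ≥ 0 keep the feasible region inside a bounded box. A feasible, bounded LP attains a finite optimum at a vertex.

Evaluating z = a - 8b at each vertex:
  (6.667, 10.11): z = -74.22
  (4.5, 13): z = -99.5
  (0, 13): z = -104
  (0, 12.33): z = -98.67

Feasible with finite optimum z* = -104 at (0, 13).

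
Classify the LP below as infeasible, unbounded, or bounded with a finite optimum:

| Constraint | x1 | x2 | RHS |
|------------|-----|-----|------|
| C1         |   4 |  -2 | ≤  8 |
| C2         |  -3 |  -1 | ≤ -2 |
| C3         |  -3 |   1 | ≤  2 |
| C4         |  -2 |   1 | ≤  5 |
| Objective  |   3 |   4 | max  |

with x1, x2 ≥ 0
Feasible point: (1, 0) satisfies every constraint, so the LP is feasible.
Direction d = (1, 2): for each constraint row a, a·d ≤ 0 —
  (4)(1) + (-2)(2) = 0 ≤ 0
  (-3)(1) + (-1)(2) = -5 ≤ 0
  (-3)(1) + (1)(2) = -1 ≤ 0
  (-2)(1) + (1)(2) = 0 ≤ 0
and d ≥ 0, so (1, 0) + t·d stays feasible for every t ≥ 0. Along this ray z = 3x1 + 4x2 changes by 11 per unit t, so z → +∞.

Unbounded: there is a feasible ray along which z → +∞.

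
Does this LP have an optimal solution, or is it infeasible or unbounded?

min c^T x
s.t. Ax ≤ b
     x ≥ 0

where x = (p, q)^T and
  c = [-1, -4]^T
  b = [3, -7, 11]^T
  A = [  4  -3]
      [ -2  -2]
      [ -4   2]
Feasible point: (0, 4) satisfies every constraint, so the LP is feasible.
Direction d = (3, 4): for each constraint row a, a·d ≤ 0 —
  (4)(3) + (-3)(4) = 0 ≤ 0
  (-2)(3) + (-2)(4) = -14 ≤ 0
  (-4)(3) + (2)(4) = -4 ≤ 0
and d ≥ 0, so (0, 4) + t·d stays feasible for every t ≥ 0. Along this ray z = -p - 4q changes by -19 per unit t, so z → −∞.

Unbounded: there is a feasible ray along which z → −∞.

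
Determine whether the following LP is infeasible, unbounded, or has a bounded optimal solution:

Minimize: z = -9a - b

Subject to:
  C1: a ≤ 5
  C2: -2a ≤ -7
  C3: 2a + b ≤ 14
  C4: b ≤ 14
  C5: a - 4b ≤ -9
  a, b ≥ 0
The point (5, 4) satisfies every constraint, so the LP is feasible; the constraints give a ≤ 5 and b ≤ 14, which with a, b ≥ 0 keep the feasible region inside a bounded box. A feasible, bounded LP attains a finite optimum at a vertex.

Evaluating z = -9a - b at each vertex:
  (3.5, 3.125): z = -34.62
  (5, 3.5): z = -48.5
  (5, 4): z = -49
  (3.5, 7): z = -38.5

Feasible with finite optimum z* = -49 at (5, 4).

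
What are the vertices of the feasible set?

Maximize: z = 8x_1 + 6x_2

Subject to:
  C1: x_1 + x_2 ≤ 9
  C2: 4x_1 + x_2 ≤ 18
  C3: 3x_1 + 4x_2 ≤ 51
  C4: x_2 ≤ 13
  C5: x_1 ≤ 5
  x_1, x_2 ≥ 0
Each vertex is the intersection of two constraint boundaries that also satisfies all remaining constraints:
  x_1 = 0 and x_2 = 0 → (0, 0)
  4x_1 + x_2 = 18 and x_2 = 0 → (4.5, 0)
  x_1 + x_2 = 9 and 4x_1 + x_2 = 18 → (3, 6)
  x_1 + x_2 = 9 and x_1 = 0 → (0, 9)

Vertices: (0, 0), (4.5, 0), (3, 6), (0, 9)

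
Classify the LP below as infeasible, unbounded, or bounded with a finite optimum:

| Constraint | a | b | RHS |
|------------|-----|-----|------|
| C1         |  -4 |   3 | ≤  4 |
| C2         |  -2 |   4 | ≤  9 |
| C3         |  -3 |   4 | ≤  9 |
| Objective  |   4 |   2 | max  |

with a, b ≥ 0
Feasible point: (0, 0) satisfies every constraint, so the LP is feasible.
Direction d = (1, 0): for each constraint row a, a·d ≤ 0 —
  (-4)(1) + (3)(0) = -4 ≤ 0
  (-2)(1) + (4)(0) = -2 ≤ 0
  (-3)(1) + (4)(0) = -3 ≤ 0
and d ≥ 0, so (0, 0) + t·d stays feasible for every t ≥ 0. Along this ray z = 4a + 2b changes by 4 per unit t, so z → +∞.

The LP is unbounded; z can be made arbitrarily large.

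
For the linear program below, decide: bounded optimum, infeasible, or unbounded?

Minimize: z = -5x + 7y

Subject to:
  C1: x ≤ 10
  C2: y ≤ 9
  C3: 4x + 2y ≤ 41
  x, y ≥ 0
The point (10, 0) satisfies every constraint, so the LP is feasible; the constraints give x ≤ 10 and y ≤ 9, which with x, y ≥ 0 keep the feasible region inside a bounded box. A feasible, bounded LP attains a finite optimum at a vertex.

Evaluating z = -5x + 7y at each vertex:
  (0, 0): z = 0
  (10, 0): z = -50
  (10, 0.5): z = -46.5
  (5.75, 9): z = 34.25
  (0, 9): z = 63

The LP has an optimal solution: (10, 0) with z = -50.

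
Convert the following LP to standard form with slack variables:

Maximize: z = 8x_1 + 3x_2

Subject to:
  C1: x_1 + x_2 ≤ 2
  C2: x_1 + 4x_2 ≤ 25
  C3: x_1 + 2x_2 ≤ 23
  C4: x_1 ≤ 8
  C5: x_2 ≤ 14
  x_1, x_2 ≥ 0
max z = 8x_1 + 3x_2

s.t.
  x_1 + x_2 + s1 = 2
  x_1 + 4x_2 + s2 = 25
  x_1 + 2x_2 + s3 = 23
  x_1 + s4 = 8
  x_2 + s5 = 14
  x_1, x_2, s1, s2, s3, s4, s5 ≥ 0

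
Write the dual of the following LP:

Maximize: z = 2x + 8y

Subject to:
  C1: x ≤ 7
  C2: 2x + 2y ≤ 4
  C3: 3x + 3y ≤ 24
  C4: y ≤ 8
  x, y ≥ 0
Minimize: z = 7y1 + 4y2 + 24y3 + 8y4

Subject to:
  C1: -y1 - 2y2 - 3y3 ≤ -2
  C2: -2y2 - 3y3 - y4 ≤ -8
  y1, y2, y3, y4 ≥ 0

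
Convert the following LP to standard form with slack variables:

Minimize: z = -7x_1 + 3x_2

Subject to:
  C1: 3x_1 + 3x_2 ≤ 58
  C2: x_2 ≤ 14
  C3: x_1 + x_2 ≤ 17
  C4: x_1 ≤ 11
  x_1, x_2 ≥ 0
min z = -7x_1 + 3x_2

s.t.
  3x_1 + 3x_2 + s1 = 58
  x_2 + s2 = 14
  x_1 + x_2 + s3 = 17
  x_1 + s4 = 11
  x_1, x_2, s1, s2, s3, s4 ≥ 0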